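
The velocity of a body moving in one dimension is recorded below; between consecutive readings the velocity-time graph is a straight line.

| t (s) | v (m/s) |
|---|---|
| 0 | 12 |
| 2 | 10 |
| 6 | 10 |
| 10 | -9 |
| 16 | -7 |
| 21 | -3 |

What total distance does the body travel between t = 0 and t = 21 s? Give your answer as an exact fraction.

Distance (not displacement) is the total path length: add the absolute areas under v-t.
0–2 s: |½(12 + 10)(2)| = 22 m
2–6 s: |10| × 4 = 40 m
6–10 s: v = 0 at t = 154/19 s; triangle areas 200/19 + 162/19 = 362/19 m
10–16 s: |½(-9 + -7)(6)| = 48 m
16–21 s: |½(-7 + -3)(5)| = 25 m
Total distance = 2927/19 m

2927/19 m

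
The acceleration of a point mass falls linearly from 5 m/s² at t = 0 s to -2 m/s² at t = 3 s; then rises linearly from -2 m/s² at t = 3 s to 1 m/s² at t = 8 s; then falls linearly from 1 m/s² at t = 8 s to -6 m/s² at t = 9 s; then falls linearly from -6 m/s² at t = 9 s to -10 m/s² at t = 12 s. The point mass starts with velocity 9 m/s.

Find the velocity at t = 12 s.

-15.5 m/s

Δv equals the area under the a-t graph; then v = v₀ + Δv.
0–3 s: ½(5 + -2)(3) = 4.5 m/s
3–8 s: ½(-2 + 1)(5) = -2.5 m/s
8–9 s: ½(1 + -6)(1) = -2.5 m/s
9–12 s: ½(-6 + -10)(3) = -24 m/s
Δv = -24.5 m/s, so v(12) = 9 + (-24.5) = -15.5 m/s.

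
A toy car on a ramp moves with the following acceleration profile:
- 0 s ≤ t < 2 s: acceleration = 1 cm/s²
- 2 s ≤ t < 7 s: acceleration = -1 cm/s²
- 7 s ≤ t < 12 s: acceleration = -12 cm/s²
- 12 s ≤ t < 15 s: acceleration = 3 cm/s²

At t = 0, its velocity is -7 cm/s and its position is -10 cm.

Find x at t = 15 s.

On each constant-a segment, Δv = aΔt and Δx = v₀Δt + ½aΔt²; chain segment to segment.
0–2 s: v starts -7 cm/s; Δx = -7·2 + ½·1·2² = -12 cm; v ends -5 cm/s.
2–7 s: v starts -5 cm/s; Δx = -5·5 + ½·-1·5² = -37.5 cm; v ends -10 cm/s.
7–12 s: v starts -10 cm/s; Δx = -10·5 + ½·-12·5² = -200 cm; v ends -70 cm/s.
12–15 s: v starts -70 cm/s; Δx = -70·3 + ½·3·3² = -196.5 cm; v ends -61 cm/s.
x(15) = -10 + Σ Δx = -456 cm.

-456 cm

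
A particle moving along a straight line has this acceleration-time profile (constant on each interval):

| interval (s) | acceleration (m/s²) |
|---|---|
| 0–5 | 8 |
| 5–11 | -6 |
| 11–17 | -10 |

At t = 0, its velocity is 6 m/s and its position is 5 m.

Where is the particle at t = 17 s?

On each constant-a segment, Δv = aΔt and Δx = v₀Δt + ½aΔt²; chain segment to segment.
0–5 s: v starts 6 m/s; Δx = 6·5 + ½·8·5² = 130 m; v ends 46 m/s.
5–11 s: v starts 46 m/s; Δx = 46·6 + ½·-6·6² = 168 m; v ends 10 m/s.
11–17 s: v starts 10 m/s; Δx = 10·6 + ½·-10·6² = -120 m; v ends -50 m/s.
x(17) = 5 + Σ Δx = 183 m.

183 m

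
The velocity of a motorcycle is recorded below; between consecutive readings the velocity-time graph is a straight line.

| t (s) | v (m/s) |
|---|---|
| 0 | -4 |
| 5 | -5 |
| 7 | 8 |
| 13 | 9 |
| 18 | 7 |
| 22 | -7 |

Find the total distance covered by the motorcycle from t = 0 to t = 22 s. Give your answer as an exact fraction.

Distance (not displacement) is the total path length: add the absolute areas under v-t.
0–5 s: |½(-4 + -5)(5)| = 22.5 m
5–7 s: v = 0 at t = 75/13 s; triangle areas 25/13 + 64/13 = 89/13 m
7–13 s: |½(8 + 9)(6)| = 51 m
13–18 s: |½(9 + 7)(5)| = 40 m
18–22 s: v = 0 at t = 20 s; triangle areas 7 + 7 = 14 m
Total distance = 3493/26 m

3493/26 m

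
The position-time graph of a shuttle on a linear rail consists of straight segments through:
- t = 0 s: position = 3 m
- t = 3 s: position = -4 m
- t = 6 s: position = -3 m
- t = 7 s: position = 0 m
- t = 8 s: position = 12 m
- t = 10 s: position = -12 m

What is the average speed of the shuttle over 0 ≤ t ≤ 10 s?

4.7 m/s

Average speed = (total path length)/(elapsed time); on a piecewise-linear x-t graph the path length is Σ|Δx|.
0–3 s: |Δx| = |-4 − 3| = 7 m
3–6 s: |Δx| = |-3 − -4| = 1 m
6–7 s: |Δx| = |0 − -3| = 3 m
7–8 s: |Δx| = |12 − 0| = 12 m
8–10 s: |Δx| = |-12 − 12| = 24 m
Total path = 47 m; average speed = 47/10 = 4.7 m/s.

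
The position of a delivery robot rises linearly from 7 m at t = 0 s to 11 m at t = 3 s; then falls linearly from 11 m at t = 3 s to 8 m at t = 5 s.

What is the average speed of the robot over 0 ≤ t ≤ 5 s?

Average speed = (total path length)/(elapsed time); on a piecewise-linear x-t graph the path length is Σ|Δx|.
0–3 s: |Δx| = |11 − 7| = 4 m
3–5 s: |Δx| = |8 − 11| = 3 m
Total path = 7 m; average speed = 7/5 = 1.4 m/s.

1.4 m/s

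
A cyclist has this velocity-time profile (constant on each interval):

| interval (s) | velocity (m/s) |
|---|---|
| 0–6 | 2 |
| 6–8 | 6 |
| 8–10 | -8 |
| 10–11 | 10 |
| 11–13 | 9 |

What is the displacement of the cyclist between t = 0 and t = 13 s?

36 m

Displacement is the signed area under the v-t curve.
0–6 s: 2 × 6 = 12 m
6–8 s: 6 × 2 = 12 m
8–10 s: -8 × 2 = -16 m
10–11 s: 10 × 1 = 10 m
11–13 s: 9 × 2 = 18 m
Net displacement = 36 m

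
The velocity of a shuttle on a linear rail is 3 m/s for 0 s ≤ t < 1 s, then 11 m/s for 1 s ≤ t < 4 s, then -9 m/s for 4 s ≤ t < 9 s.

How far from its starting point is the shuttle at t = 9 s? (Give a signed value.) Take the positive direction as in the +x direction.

Displacement is the signed area under the v-t curve.
0–1 s: 3 × 1 = 3 m
1–4 s: 11 × 3 = 33 m
4–9 s: -9 × 5 = -45 m
Net displacement = -9 m

-9 m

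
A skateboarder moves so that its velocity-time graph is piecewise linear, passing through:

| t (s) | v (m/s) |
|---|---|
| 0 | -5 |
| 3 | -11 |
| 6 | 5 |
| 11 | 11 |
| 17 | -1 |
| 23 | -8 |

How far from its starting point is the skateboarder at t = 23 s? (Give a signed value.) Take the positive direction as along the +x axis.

Net displacement equals the area under the velocity-time graph (areas below the axis count negative).
0–3 s: ½(-5 + -11)(3) = -24 m
3–6 s: ½(-11 + 5)(3) = -9 m
6–11 s: ½(5 + 11)(5) = 40 m
11–17 s: ½(11 + -1)(6) = 30 m
17–23 s: ½(-1 + -8)(6) = -27 m
Net displacement = 10 m

10 m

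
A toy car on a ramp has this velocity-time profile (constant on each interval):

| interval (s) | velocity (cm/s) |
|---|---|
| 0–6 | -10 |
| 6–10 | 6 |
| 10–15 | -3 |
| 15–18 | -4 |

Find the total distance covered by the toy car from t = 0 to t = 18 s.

111 cm

Distance (not displacement) is the total path length: add the absolute areas under v-t.
0–6 s: |-10| × 6 = 60 cm
6–10 s: |6| × 4 = 24 cm
10–15 s: |-3| × 5 = 15 cm
15–18 s: |-4| × 3 = 12 cm
Total distance = 111 cm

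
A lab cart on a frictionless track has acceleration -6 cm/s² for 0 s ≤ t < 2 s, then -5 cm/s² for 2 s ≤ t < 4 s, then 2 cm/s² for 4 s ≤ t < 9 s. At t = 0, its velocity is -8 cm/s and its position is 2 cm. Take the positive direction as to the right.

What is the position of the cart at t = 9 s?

-201 cm

On each constant-a segment, Δv = aΔt and Δx = v₀Δt + ½aΔt²; chain segment to segment.
0–2 s: v starts -8 cm/s; Δx = -8·2 + ½·-6·2² = -28 cm; v ends -20 cm/s.
2–4 s: v starts -20 cm/s; Δx = -20·2 + ½·-5·2² = -50 cm; v ends -30 cm/s.
4–9 s: v starts -30 cm/s; Δx = -30·5 + ½·2·5² = -125 cm; v ends -20 cm/s.
x(9) = 2 + Σ Δx = -201 cm.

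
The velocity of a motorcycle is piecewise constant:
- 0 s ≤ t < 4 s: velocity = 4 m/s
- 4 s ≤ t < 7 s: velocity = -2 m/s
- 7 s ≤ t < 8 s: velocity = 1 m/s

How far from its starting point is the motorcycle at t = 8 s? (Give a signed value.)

Displacement is the signed area under the v-t curve.
0–4 s: 4 × 4 = 16 m
4–7 s: -2 × 3 = -6 m
7–8 s: 1 × 1 = 1 m
Net displacement = 11 m

11 m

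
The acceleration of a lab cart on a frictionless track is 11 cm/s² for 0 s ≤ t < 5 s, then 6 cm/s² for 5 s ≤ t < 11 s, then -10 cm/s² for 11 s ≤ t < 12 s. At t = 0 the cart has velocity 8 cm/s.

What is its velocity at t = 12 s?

Δv equals the area under the a-t graph; then v = v₀ + Δv.
0–5 s: 11 × 5 = 55 cm/s
5–11 s: 6 × 6 = 36 cm/s
11–12 s: -10 × 1 = -10 cm/s
Δv = 81 cm/s, so v(12) = 8 + (81) = 89 cm/s.

89 cm/s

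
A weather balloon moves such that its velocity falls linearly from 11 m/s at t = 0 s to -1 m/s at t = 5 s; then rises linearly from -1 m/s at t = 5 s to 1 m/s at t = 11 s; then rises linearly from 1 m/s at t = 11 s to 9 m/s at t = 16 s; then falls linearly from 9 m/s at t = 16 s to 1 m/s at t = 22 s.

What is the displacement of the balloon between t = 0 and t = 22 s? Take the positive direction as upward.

Displacement is the signed area under the v-t curve.
0–5 s: ½(11 + -1)(5) = 25 m
5–11 s: ½(-1 + 1)(6) = 0 m
11–16 s: ½(1 + 9)(5) = 25 m
16–22 s: ½(9 + 1)(6) = 30 m
Net displacement = 80 m

80 m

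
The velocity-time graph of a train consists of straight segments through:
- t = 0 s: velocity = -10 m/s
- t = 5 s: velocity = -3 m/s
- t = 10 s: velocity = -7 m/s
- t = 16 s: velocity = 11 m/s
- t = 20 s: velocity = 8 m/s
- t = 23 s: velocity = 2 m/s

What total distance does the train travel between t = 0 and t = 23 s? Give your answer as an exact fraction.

Distance (not displacement) is the total path length: add the absolute areas under v-t.
0–5 s: |½(-10 + -3)(5)| = 32.5 m
5–10 s: |½(-3 + -7)(5)| = 25 m
10–16 s: v = 0 at t = 37/3 s; triangle areas 49/6 + 121/6 = 85/3 m
16–20 s: |½(11 + 8)(4)| = 38 m
20–23 s: |½(8 + 2)(3)| = 15 m
Total distance = 833/6 m

833/6 m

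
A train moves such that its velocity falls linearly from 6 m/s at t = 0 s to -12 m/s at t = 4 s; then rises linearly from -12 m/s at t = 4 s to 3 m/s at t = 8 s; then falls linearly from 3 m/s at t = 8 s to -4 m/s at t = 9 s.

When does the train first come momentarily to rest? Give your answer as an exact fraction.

t = 4/3 s

v changes sign on 0–4 s (from 6 to -12); the graph is linear there, so v = 0 at t = 0 + (-6)·(4 − 0)/(-12 − 6) = 4/3 s.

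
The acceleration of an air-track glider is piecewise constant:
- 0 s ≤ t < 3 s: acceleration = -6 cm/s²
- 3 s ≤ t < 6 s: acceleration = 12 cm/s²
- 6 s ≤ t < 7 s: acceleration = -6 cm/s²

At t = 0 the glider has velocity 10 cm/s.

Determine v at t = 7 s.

Δv equals the area under the a-t graph; then v = v₀ + Δv.
0–3 s: -6 × 3 = -18 cm/s
3–6 s: 12 × 3 = 36 cm/s
6–7 s: -6 × 1 = -6 cm/s
Δv = 12 cm/s, so v(7) = 10 + (12) = 22 cm/s.

22 cm/s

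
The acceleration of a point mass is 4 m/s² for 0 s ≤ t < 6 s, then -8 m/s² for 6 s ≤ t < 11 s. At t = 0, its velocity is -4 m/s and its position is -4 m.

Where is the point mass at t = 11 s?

On each constant-a segment, Δv = aΔt and Δx = v₀Δt + ½aΔt²; chain segment to segment.
0–6 s: v starts -4 m/s; Δx = -4·6 + ½·4·6² = 48 m; v ends 20 m/s.
6–11 s: v starts 20 m/s; Δx = 20·5 + ½·-8·5² = 0 m; v ends -20 m/s.
x(11) = -4 + Σ Δx = 44 m.

44 m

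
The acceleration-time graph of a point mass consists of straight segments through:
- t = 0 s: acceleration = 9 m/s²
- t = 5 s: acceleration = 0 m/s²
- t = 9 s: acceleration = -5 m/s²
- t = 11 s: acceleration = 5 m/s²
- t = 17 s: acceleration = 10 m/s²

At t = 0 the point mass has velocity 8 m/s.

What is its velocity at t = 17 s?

Δv equals the area under the a-t graph; then v = v₀ + Δv.
0–5 s: ½(9 + 0)(5) = 22.5 m/s
5–9 s: ½(0 + -5)(4) = -10 m/s
9–11 s: ½(-5 + 5)(2) = 0 m/s
11–17 s: ½(5 + 10)(6) = 45 m/s
Δv = 57.5 m/s, so v(17) = 8 + (57.5) = 65.5 m/s.

65.5 m/s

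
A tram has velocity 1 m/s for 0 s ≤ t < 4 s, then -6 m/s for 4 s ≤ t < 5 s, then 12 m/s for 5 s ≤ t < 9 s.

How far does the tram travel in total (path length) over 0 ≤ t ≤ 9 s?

58 m

Distance (not displacement) is the total path length: add the absolute areas under v-t.
0–4 s: |1| × 4 = 4 m
4–5 s: |-6| × 1 = 6 m
5–9 s: |12| × 4 = 48 m
Total distance = 58 m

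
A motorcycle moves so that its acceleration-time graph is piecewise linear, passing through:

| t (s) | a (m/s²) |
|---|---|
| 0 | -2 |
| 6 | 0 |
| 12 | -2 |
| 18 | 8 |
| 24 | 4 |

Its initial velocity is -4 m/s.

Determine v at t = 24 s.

38 m/s

Δv equals the area under the a-t graph; then v = v₀ + Δv.
0–6 s: ½(-2 + 0)(6) = -6 m/s
6–12 s: ½(0 + -2)(6) = -6 m/s
12–18 s: ½(-2 + 8)(6) = 18 m/s
18–24 s: ½(8 + 4)(6) = 36 m/s
Δv = 42 m/s, so v(24) = -4 + (42) = 38 m/s.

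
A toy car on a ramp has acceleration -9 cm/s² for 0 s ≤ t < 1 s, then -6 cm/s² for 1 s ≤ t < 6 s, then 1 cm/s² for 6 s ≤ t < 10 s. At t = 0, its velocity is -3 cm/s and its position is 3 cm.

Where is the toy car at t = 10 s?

On each constant-a segment, Δv = aΔt and Δx = v₀Δt + ½aΔt²; chain segment to segment.
0–1 s: v starts -3 cm/s; Δx = -3·1 + ½·-9·1² = -7.5 cm; v ends -12 cm/s.
1–6 s: v starts -12 cm/s; Δx = -12·5 + ½·-6·5² = -135 cm; v ends -42 cm/s.
6–10 s: v starts -42 cm/s; Δx = -42·4 + ½·1·4² = -160 cm; v ends -38 cm/s.
x(10) = 3 + Σ Δx = -299.5 cm.

-299.5 cm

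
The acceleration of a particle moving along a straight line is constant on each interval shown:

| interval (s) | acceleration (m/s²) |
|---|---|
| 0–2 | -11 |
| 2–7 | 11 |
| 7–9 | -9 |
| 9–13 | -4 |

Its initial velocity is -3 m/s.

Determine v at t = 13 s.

-4 m/s

Δv equals the area under the a-t graph; then v = v₀ + Δv.
0–2 s: -11 × 2 = -22 m/s
2–7 s: 11 × 5 = 55 m/s
7–9 s: -9 × 2 = -18 m/s
9–13 s: -4 × 4 = -16 m/s
Δv = -1 m/s, so v(13) = -3 + (-1) = -4 m/s.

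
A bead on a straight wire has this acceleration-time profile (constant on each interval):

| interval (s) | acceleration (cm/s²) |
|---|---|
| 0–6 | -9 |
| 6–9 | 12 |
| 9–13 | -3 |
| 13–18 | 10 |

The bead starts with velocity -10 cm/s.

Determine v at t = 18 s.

10 cm/s

Δv equals the area under the a-t graph; then v = v₀ + Δv.
0–6 s: -9 × 6 = -54 cm/s
6–9 s: 12 × 3 = 36 cm/s
9–13 s: -3 × 4 = -12 cm/s
13–18 s: 10 × 5 = 50 cm/s
Δv = 20 cm/s, so v(18) = -10 + (20) = 10 cm/s.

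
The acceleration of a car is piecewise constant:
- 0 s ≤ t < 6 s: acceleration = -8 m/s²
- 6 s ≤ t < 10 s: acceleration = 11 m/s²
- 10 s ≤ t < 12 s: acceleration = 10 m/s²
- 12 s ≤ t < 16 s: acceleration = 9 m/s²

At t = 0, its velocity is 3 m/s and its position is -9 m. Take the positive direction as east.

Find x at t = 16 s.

On each constant-a segment, Δv = aΔt and Δx = v₀Δt + ½aΔt²; chain segment to segment.
0–6 s: v starts 3 m/s; Δx = 3·6 + ½·-8·6² = -126 m; v ends -45 m/s.
6–10 s: v starts -45 m/s; Δx = -45·4 + ½·11·4² = -92 m; v ends -1 m/s.
10–12 s: v starts -1 m/s; Δx = -1·2 + ½·10·2² = 18 m; v ends 19 m/s.
12–16 s: v starts 19 m/s; Δx = 19·4 + ½·9·4² = 148 m; v ends 55 m/s.
x(16) = -9 + Σ Δx = -61 m.

-61 m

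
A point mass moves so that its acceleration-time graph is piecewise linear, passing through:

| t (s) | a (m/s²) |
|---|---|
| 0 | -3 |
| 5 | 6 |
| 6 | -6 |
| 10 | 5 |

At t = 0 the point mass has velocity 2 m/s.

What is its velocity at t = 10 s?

7.5 m/s

Δv equals the area under the a-t graph; then v = v₀ + Δv.
0–5 s: ½(-3 + 6)(5) = 7.5 m/s
5–6 s: ½(6 + -6)(1) = 0 m/s
6–10 s: ½(-6 + 5)(4) = -2 m/s
Δv = 5.5 m/s, so v(10) = 2 + (5.5) = 7.5 m/s.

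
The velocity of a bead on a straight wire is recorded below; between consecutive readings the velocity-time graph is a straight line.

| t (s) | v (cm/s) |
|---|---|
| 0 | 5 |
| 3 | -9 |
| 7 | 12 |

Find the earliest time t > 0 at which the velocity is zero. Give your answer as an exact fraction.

v changes sign on 0–3 s (from 5 to -9); the graph is linear there, so v = 0 at t = 0 + (-5)·(3 − 0)/(-9 − 5) = 15/14 s.

t = 15/14 s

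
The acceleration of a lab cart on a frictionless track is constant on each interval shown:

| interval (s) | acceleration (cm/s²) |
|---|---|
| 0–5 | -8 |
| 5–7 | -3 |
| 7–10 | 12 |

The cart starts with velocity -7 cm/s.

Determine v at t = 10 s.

Δv equals the area under the a-t graph; then v = v₀ + Δv.
0–5 s: -8 × 5 = -40 cm/s
5–7 s: -3 × 2 = -6 cm/s
7–10 s: 12 × 3 = 36 cm/s
Δv = -10 cm/s, so v(10) = -7 + (-10) = -17 cm/s.

-17 cm/s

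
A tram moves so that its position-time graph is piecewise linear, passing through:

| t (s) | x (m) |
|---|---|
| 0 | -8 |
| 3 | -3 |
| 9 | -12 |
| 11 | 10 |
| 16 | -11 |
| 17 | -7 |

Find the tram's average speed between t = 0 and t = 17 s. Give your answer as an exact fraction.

61/17 m/s

Average speed = (total path length)/(elapsed time); on a piecewise-linear x-t graph the path length is Σ|Δx|.
0–3 s: |Δx| = |-3 − -8| = 5 m
3–9 s: |Δx| = |-12 − -3| = 9 m
9–11 s: |Δx| = |10 − -12| = 22 m
11–16 s: |Δx| = |-11 − 10| = 21 m
16–17 s: |Δx| = |-7 − -11| = 4 m
Total path = 61 m; average speed = 61/17 = 61/17 m/s.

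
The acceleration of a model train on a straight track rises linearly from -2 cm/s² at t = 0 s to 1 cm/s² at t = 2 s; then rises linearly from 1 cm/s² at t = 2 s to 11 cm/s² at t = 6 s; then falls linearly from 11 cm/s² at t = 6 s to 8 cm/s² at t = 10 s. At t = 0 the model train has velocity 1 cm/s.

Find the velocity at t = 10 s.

Δv equals the area under the a-t graph; then v = v₀ + Δv.
0–2 s: ½(-2 + 1)(2) = -1 cm/s
2–6 s: ½(1 + 11)(4) = 24 cm/s
6–10 s: ½(11 + 8)(4) = 38 cm/s
Δv = 61 cm/s, so v(10) = 1 + (61) = 62 cm/s.

62 cm/s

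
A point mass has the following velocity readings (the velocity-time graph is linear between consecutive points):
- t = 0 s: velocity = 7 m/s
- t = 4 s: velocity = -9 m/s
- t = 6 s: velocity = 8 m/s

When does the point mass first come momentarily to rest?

v changes sign on 0–4 s (from 7 to -9); the graph is linear there, so v = 0 at t = 0 + (-7)·(4 − 0)/(-9 − 7) = 1.75 s.

t = 1.75 s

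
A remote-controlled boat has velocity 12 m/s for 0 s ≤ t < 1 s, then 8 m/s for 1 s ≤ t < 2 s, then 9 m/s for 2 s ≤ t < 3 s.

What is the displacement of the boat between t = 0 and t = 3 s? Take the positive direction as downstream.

Displacement is the signed area under the v-t curve.
0–1 s: 12 × 1 = 12 m
1–2 s: 8 × 1 = 8 m
2–3 s: 9 × 1 = 9 m
Net displacement = 29 m

29 m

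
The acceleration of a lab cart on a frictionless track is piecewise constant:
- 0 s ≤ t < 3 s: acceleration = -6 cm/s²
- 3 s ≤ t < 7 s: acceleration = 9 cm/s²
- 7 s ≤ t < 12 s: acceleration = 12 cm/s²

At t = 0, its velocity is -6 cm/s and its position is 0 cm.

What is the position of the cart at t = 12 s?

141 cm

On each constant-a segment, Δv = aΔt and Δx = v₀Δt + ½aΔt²; chain segment to segment.
0–3 s: v starts -6 cm/s; Δx = -6·3 + ½·-6·3² = -45 cm; v ends -24 cm/s.
3–7 s: v starts -24 cm/s; Δx = -24·4 + ½·9·4² = -24 cm; v ends 12 cm/s.
7–12 s: v starts 12 cm/s; Δx = 12·5 + ½·12·5² = 210 cm; v ends 72 cm/s.
x(12) = 0 + Σ Δx = 141 cm.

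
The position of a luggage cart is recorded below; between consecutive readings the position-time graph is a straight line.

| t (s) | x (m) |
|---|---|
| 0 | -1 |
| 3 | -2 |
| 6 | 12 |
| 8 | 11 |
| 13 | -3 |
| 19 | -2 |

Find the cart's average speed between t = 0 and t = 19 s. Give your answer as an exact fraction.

Average speed = (total path length)/(elapsed time); on a piecewise-linear x-t graph the path length is Σ|Δx|.
0–3 s: |Δx| = |-2 − -1| = 1 m
3–6 s: |Δx| = |12 − -2| = 14 m
6–8 s: |Δx| = |11 − 12| = 1 m
8–13 s: |Δx| = |-3 − 11| = 14 m
13–19 s: |Δx| = |-2 − -3| = 1 m
Total path = 31 m; average speed = 31/19 = 31/19 m/s.

31/19 m/s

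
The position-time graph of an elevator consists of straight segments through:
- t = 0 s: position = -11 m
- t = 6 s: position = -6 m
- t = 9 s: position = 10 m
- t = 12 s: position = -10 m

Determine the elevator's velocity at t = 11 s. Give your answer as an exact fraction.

-20/3 m/s

Velocity is the slope of the x-t graph on 9–12 s: (-10 − 10)/(12 − 9) = -20/3 m/s.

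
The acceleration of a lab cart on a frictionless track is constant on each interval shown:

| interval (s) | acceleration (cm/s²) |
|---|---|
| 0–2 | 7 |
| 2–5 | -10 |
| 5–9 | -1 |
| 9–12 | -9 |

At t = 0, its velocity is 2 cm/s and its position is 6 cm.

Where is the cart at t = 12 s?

-131.5 cm

On each constant-a segment, Δv = aΔt and Δx = v₀Δt + ½aΔt²; chain segment to segment.
0–2 s: v starts 2 cm/s; Δx = 2·2 + ½·7·2² = 18 cm; v ends 16 cm/s.
2–5 s: v starts 16 cm/s; Δx = 16·3 + ½·-10·3² = 3 cm; v ends -14 cm/s.
5–9 s: v starts -14 cm/s; Δx = -14·4 + ½·-1·4² = -64 cm; v ends -18 cm/s.
9–12 s: v starts -18 cm/s; Δx = -18·3 + ½·-9·3² = -94.5 cm; v ends -45 cm/s.
x(12) = 6 + Σ Δx = -131.5 cm.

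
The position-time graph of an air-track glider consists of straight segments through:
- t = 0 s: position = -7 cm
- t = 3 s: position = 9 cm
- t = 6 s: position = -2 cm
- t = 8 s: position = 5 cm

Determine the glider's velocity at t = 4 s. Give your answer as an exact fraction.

Velocity is the slope of the x-t graph on 3–6 s: (-2 − 9)/(6 − 3) = -11/3 cm/s.

-11/3 cm/s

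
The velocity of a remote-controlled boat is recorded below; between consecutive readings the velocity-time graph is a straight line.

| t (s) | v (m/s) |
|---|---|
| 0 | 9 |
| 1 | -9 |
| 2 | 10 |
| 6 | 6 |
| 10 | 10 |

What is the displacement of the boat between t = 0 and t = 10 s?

Net displacement equals the area under the velocity-time graph (areas below the axis count negative).
0–1 s: ½(9 + -9)(1) = 0 m
1–2 s: ½(-9 + 10)(1) = 0.5 m
2–6 s: ½(10 + 6)(4) = 32 m
6–10 s: ½(6 + 10)(4) = 32 m
Net displacement = 64.5 m

64.5 m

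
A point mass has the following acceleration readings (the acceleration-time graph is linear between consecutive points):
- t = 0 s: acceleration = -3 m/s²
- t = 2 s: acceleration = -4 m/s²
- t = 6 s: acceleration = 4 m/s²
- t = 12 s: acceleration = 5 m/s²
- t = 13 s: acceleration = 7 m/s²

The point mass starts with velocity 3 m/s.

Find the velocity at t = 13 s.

Δv equals the area under the a-t graph; then v = v₀ + Δv.
0–2 s: ½(-3 + -4)(2) = -7 m/s
2–6 s: ½(-4 + 4)(4) = 0 m/s
6–12 s: ½(4 + 5)(6) = 27 m/s
12–13 s: ½(5 + 7)(1) = 6 m/s
Δv = 26 m/s, so v(13) = 3 + (26) = 29 m/s.

29 m/s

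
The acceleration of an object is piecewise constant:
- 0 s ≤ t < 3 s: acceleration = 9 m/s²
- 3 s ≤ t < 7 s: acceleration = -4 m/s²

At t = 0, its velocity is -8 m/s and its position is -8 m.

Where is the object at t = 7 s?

52.5 m

On each constant-a segment, Δv = aΔt and Δx = v₀Δt + ½aΔt²; chain segment to segment.
0–3 s: v starts -8 m/s; Δx = -8·3 + ½·9·3² = 16.5 m; v ends 19 m/s.
3–7 s: v starts 19 m/s; Δx = 19·4 + ½·-4·4² = 44 m; v ends 3 m/s.
x(7) = -8 + Σ Δx = 52.5 m.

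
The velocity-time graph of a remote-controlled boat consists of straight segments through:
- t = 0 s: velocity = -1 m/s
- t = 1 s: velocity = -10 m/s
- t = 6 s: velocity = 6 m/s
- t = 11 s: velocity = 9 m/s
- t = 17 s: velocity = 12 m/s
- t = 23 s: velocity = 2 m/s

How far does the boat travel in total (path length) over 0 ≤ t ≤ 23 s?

169.25 m

Total distance travelled is ∫|v| dt — sum the magnitudes of each area piece.
0–1 s: |½(-1 + -10)(1)| = 5.5 m
1–6 s: v = 0 at t = 4.125 s; triangle areas 15.625 + 5.625 = 21.25 m
6–11 s: |½(6 + 9)(5)| = 37.5 m
11–17 s: |½(9 + 12)(6)| = 63 m
17–23 s: |½(12 + 2)(6)| = 42 m
Total distance = 169.25 m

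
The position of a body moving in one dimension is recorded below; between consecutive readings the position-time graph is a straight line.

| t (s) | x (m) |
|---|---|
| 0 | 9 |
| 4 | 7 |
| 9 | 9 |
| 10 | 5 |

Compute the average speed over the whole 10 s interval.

Average speed = (total path length)/(elapsed time); on a piecewise-linear x-t graph the path length is Σ|Δx|.
0–4 s: |Δx| = |7 − 9| = 2 m
4–9 s: |Δx| = |9 − 7| = 2 m
9–10 s: |Δx| = |5 − 9| = 4 m
Total path = 8 m; average speed = 8/10 = 0.8 m/s.

0.8 m/s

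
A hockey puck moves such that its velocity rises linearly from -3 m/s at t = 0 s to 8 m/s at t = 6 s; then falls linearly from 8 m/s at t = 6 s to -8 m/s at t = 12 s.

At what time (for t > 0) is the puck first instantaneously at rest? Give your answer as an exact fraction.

v changes sign on 0–6 s (from -3 to 8); the graph is linear there, so v = 0 at t = 0 + (3)·(6 − 0)/(8 − -3) = 18/11 s.

t = 18/11 s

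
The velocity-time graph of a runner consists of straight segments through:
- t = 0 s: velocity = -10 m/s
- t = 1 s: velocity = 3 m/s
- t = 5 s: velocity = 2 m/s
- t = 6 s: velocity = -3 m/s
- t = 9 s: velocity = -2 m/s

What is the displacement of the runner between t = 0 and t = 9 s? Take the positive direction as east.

Displacement is the signed area under the v-t curve.
0–1 s: ½(-10 + 3)(1) = -3.5 m
1–5 s: ½(3 + 2)(4) = 10 m
5–6 s: ½(2 + -3)(1) = -0.5 m
6–9 s: ½(-3 + -2)(3) = -7.5 m
Net displacement = -1.5 m

-1.5 m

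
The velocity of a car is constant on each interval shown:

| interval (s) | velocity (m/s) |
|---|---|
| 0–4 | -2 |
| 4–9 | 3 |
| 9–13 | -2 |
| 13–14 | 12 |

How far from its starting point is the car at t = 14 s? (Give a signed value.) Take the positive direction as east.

Displacement is the signed area under the v-t curve.
0–4 s: -2 × 4 = -8 m
4–9 s: 3 × 5 = 15 m
9–13 s: -2 × 4 = -8 m
13–14 s: 12 × 1 = 12 m
Net displacement = 11 m

11 m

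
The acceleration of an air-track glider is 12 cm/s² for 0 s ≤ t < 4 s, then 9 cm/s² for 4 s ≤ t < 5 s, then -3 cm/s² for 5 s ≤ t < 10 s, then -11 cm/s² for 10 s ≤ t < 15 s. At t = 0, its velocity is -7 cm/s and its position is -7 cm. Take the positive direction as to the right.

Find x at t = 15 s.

356.5 cm

On each constant-a segment, Δv = aΔt and Δx = v₀Δt + ½aΔt²; chain segment to segment.
0–4 s: v starts -7 cm/s; Δx = -7·4 + ½·12·4² = 68 cm; v ends 41 cm/s.
4–5 s: v starts 41 cm/s; Δx = 41·1 + ½·9·1² = 45.5 cm; v ends 50 cm/s.
5–10 s: v starts 50 cm/s; Δx = 50·5 + ½·-3·5² = 212.5 cm; v ends 35 cm/s.
10–15 s: v starts 35 cm/s; Δx = 35·5 + ½·-11·5² = 37.5 cm; v ends -20 cm/s.
x(15) = -7 + Σ Δx = 356.5 cm.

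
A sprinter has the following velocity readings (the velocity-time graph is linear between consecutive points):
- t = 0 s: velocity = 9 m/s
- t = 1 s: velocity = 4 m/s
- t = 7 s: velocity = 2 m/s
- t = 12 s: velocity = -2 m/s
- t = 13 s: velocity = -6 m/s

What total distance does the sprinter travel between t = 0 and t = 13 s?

Total distance travelled is ∫|v| dt — sum the magnitudes of each area piece.
0–1 s: |½(9 + 4)(1)| = 6.5 m
1–7 s: |½(4 + 2)(6)| = 18 m
7–12 s: v = 0 at t = 9.5 s; triangle areas 2.5 + 2.5 = 5 m
12–13 s: |½(-2 + -6)(1)| = 4 m
Total distance = 33.5 m

33.5 m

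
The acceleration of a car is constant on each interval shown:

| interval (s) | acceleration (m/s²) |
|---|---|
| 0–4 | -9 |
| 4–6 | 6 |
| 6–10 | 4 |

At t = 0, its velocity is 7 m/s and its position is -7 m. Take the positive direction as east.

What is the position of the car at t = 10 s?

On each constant-a segment, Δv = aΔt and Δx = v₀Δt + ½aΔt²; chain segment to segment.
0–4 s: v starts 7 m/s; Δx = 7·4 + ½·-9·4² = -44 m; v ends -29 m/s.
4–6 s: v starts -29 m/s; Δx = -29·2 + ½·6·2² = -46 m; v ends -17 m/s.
6–10 s: v starts -17 m/s; Δx = -17·4 + ½·4·4² = -36 m; v ends -1 m/s.
x(10) = -7 + Σ Δx = -133 m.

-133 m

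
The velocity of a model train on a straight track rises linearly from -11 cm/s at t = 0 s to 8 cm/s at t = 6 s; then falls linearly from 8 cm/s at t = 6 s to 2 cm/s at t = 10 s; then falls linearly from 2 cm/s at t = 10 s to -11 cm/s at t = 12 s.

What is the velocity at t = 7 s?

On 6–10 s the graph is linear from 8 to 2 cm/s: v(7) = 8 + (2 − 8)·(7 − 6)/(10 − 6) = 6.5 cm/s.

6.5 cm/s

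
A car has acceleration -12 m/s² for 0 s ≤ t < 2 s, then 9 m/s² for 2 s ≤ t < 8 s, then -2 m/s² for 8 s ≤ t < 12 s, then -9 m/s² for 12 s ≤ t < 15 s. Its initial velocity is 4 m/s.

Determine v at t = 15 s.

-1 m/s

Δv equals the area under the a-t graph; then v = v₀ + Δv.
0–2 s: -12 × 2 = -24 m/s
2–8 s: 9 × 6 = 54 m/s
8–12 s: -2 × 4 = -8 m/s
12–15 s: -9 × 3 = -27 m/s
Δv = -5 m/s, so v(15) = 4 + (-5) = -1 m/s.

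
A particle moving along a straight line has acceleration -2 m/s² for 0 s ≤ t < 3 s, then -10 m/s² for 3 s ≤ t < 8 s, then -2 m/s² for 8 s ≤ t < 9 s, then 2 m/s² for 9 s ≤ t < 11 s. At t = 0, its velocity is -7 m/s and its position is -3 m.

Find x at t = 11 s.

-413 m

On each constant-a segment, Δv = aΔt and Δx = v₀Δt + ½aΔt²; chain segment to segment.
0–3 s: v starts -7 m/s; Δx = -7·3 + ½·-2·3² = -30 m; v ends -13 m/s.
3–8 s: v starts -13 m/s; Δx = -13·5 + ½·-10·5² = -190 m; v ends -63 m/s.
8–9 s: v starts -63 m/s; Δx = -63·1 + ½·-2·1² = -64 m; v ends -65 m/s.
9–11 s: v starts -65 m/s; Δx = -65·2 + ½·2·2² = -126 m; v ends -61 m/s.
x(11) = -3 + Σ Δx = -413 m.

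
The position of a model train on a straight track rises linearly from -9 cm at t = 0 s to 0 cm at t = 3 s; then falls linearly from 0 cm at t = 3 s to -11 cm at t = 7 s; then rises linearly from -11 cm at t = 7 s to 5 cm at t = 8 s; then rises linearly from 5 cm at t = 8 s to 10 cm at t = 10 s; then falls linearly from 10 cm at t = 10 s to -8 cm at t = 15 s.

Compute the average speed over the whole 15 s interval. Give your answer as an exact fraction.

Average speed = (total path length)/(elapsed time); on a piecewise-linear x-t graph the path length is Σ|Δx|.
0–3 s: |Δx| = |0 − -9| = 9 cm
3–7 s: |Δx| = |-11 − 0| = 11 cm
7–8 s: |Δx| = |5 − -11| = 16 cm
8–10 s: |Δx| = |10 − 5| = 5 cm
10–15 s: |Δx| = |-8 − 10| = 18 cm
Total path = 59 cm; average speed = 59/15 = 59/15 cm/s.

59/15 cm/s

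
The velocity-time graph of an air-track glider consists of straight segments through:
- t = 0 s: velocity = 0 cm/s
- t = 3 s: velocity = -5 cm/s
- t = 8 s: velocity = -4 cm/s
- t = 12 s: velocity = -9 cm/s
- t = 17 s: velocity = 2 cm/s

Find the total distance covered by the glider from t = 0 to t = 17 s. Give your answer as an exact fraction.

1657/22 cm

Distance (not displacement) is the total path length: add the absolute areas under v-t.
0–3 s: |½(0 + -5)(3)| = 7.5 cm
3–8 s: |½(-5 + -4)(5)| = 22.5 cm
8–12 s: |½(-4 + -9)(4)| = 26 cm
12–17 s: v = 0 at t = 177/11 s; triangle areas 405/22 + 10/11 = 425/22 cm
Total distance = 1657/22 cm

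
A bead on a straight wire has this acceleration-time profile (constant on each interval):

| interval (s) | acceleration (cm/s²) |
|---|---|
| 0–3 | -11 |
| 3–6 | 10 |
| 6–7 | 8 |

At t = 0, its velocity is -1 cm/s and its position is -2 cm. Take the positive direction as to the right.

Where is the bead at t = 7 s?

-111.5 cm

On each constant-a segment, Δv = aΔt and Δx = v₀Δt + ½aΔt²; chain segment to segment.
0–3 s: v starts -1 cm/s; Δx = -1·3 + ½·-11·3² = -52.5 cm; v ends -34 cm/s.
3–6 s: v starts -34 cm/s; Δx = -34·3 + ½·10·3² = -57 cm; v ends -4 cm/s.
6–7 s: v starts -4 cm/s; Δx = -4·1 + ½·8·1² = 0 cm; v ends 4 cm/s.
x(7) = -2 + Σ Δx = -111.5 cm.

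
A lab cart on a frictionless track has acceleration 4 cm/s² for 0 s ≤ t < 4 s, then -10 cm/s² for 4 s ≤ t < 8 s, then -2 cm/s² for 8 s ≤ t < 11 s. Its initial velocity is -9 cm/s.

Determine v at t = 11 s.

-39 cm/s

Δv equals the area under the a-t graph; then v = v₀ + Δv.
0–4 s: 4 × 4 = 16 cm/s
4–8 s: -10 × 4 = -40 cm/s
8–11 s: -2 × 3 = -6 cm/s
Δv = -30 cm/s, so v(11) = -9 + (-30) = -39 cm/s.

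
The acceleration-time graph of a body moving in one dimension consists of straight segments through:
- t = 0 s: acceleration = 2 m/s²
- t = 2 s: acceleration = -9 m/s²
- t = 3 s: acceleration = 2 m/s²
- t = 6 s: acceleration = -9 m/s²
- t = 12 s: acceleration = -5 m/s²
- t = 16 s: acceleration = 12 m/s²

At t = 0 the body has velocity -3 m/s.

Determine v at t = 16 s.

Δv equals the area under the a-t graph; then v = v₀ + Δv.
0–2 s: ½(2 + -9)(2) = -7 m/s
2–3 s: ½(-9 + 2)(1) = -3.5 m/s
3–6 s: ½(2 + -9)(3) = -10.5 m/s
6–12 s: ½(-9 + -5)(6) = -42 m/s
12–16 s: ½(-5 + 12)(4) = 14 m/s
Δv = -49 m/s, so v(16) = -3 + (-49) = -52 m/s.

-52 m/s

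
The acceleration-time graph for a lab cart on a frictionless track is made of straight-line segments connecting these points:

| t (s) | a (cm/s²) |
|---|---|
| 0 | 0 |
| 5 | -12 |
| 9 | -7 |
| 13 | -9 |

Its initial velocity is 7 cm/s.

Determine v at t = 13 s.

Δv equals the area under the a-t graph; then v = v₀ + Δv.
0–5 s: ½(0 + -12)(5) = -30 cm/s
5–9 s: ½(-12 + -7)(4) = -38 cm/s
9–13 s: ½(-7 + -9)(4) = -32 cm/s
Δv = -100 cm/s, so v(13) = 7 + (-100) = -93 cm/s.

-93 cm/s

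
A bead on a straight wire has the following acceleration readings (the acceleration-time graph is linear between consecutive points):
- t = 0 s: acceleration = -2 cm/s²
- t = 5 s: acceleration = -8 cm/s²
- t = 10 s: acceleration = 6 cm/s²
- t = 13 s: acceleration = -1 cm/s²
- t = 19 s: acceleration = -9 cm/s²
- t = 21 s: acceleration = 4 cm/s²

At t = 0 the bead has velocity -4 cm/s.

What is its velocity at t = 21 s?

-61.5 cm/s

Δv equals the area under the a-t graph; then v = v₀ + Δv.
0–5 s: ½(-2 + -8)(5) = -25 cm/s
5–10 s: ½(-8 + 6)(5) = -5 cm/s
10–13 s: ½(6 + -1)(3) = 7.5 cm/s
13–19 s: ½(-1 + -9)(6) = -30 cm/s
19–21 s: ½(-9 + 4)(2) = -5 cm/s
Δv = -57.5 cm/s, so v(21) = -4 + (-57.5) = -61.5 cm/s.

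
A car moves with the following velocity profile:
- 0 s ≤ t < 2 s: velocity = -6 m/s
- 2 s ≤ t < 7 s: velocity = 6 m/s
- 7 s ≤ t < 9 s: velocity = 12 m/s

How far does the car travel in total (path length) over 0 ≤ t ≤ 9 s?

66 m

Total distance travelled is ∫|v| dt — sum the magnitudes of each area piece.
0–2 s: |-6| × 2 = 12 m
2–7 s: |6| × 5 = 30 m
7–9 s: |12| × 2 = 24 m
Total distance = 66 m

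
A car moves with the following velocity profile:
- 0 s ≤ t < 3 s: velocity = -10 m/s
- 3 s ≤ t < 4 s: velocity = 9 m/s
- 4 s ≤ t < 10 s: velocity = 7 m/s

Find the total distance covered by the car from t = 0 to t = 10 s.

Total distance travelled is ∫|v| dt — sum the magnitudes of each area piece.
0–3 s: |-10| × 3 = 30 m
3–4 s: |9| × 1 = 9 m
4–10 s: |7| × 6 = 42 m
Total distance = 81 m

81 m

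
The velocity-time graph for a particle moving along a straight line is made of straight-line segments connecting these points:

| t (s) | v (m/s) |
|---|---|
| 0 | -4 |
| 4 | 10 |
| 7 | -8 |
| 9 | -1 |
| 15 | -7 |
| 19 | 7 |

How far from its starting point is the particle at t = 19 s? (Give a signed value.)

Displacement is the signed area under the v-t curve.
0–4 s: ½(-4 + 10)(4) = 12 m
4–7 s: ½(10 + -8)(3) = 3 m
7–9 s: ½(-8 + -1)(2) = -9 m
9–15 s: ½(-1 + -7)(6) = -24 m
15–19 s: ½(-7 + 7)(4) = 0 m
Net displacement = -18 m

-18 m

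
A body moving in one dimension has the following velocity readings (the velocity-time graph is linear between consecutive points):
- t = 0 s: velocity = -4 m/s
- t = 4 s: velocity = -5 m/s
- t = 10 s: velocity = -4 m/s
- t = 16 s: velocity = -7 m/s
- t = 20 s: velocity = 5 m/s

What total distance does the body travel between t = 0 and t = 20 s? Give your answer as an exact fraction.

271/3 m

Distance (not displacement) is the total path length: add the absolute areas under v-t.
0–4 s: |½(-4 + -5)(4)| = 18 m
4–10 s: |½(-5 + -4)(6)| = 27 m
10–16 s: |½(-4 + -7)(6)| = 33 m
16–20 s: v = 0 at t = 55/3 s; triangle areas 49/6 + 25/6 = 37/3 m
Total distance = 271/3 m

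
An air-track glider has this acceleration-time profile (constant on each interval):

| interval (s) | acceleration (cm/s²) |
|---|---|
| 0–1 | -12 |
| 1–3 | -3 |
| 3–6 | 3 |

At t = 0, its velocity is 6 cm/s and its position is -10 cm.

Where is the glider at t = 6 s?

On each constant-a segment, Δv = aΔt and Δx = v₀Δt + ½aΔt²; chain segment to segment.
0–1 s: v starts 6 cm/s; Δx = 6·1 + ½·-12·1² = 0 cm; v ends -6 cm/s.
1–3 s: v starts -6 cm/s; Δx = -6·2 + ½·-3·2² = -18 cm; v ends -12 cm/s.
3–6 s: v starts -12 cm/s; Δx = -12·3 + ½·3·3² = -22.5 cm; v ends -3 cm/s.
x(6) = -10 + Σ Δx = -50.5 cm.

-50.5 cm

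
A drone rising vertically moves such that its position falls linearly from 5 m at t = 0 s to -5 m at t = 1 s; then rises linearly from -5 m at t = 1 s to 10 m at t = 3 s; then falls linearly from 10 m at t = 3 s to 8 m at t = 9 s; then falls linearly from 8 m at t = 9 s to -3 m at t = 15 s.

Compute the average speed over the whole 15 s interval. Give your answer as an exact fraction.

Average speed = (total path length)/(elapsed time); on a piecewise-linear x-t graph the path length is Σ|Δx|.
0–1 s: |Δx| = |-5 − 5| = 10 m
1–3 s: |Δx| = |10 − -5| = 15 m
3–9 s: |Δx| = |8 − 10| = 2 m
9–15 s: |Δx| = |-3 − 8| = 11 m
Total path = 38 m; average speed = 38/15 = 38/15 m/s.

38/15 m/s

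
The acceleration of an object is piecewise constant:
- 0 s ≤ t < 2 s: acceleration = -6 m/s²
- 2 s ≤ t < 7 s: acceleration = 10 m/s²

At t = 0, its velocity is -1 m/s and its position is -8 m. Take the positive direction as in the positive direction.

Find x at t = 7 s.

38 m

On each constant-a segment, Δv = aΔt and Δx = v₀Δt + ½aΔt²; chain segment to segment.
0–2 s: v starts -1 m/s; Δx = -1·2 + ½·-6·2² = -14 m; v ends -13 m/s.
2–7 s: v starts -13 m/s; Δx = -13·5 + ½·10·5² = 60 m; v ends 37 m/s.
x(7) = -8 + Σ Δx = 38 m.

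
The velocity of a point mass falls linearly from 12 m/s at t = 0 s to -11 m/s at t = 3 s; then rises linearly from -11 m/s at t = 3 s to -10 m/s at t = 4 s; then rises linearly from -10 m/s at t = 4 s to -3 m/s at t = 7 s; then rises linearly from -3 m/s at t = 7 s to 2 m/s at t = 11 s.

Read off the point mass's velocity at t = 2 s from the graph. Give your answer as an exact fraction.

On 0–3 s the graph is linear from 12 to -11 m/s: v(2) = 12 + (-11 − 12)·(2 − 0)/(3 − 0) = -10/3 m/s.

-10/3 m/s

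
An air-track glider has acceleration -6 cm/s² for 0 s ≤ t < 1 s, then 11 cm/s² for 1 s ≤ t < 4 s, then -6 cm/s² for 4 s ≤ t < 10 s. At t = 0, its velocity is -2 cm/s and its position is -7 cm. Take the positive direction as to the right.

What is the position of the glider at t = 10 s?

55.5 cm

On each constant-a segment, Δv = aΔt and Δx = v₀Δt + ½aΔt²; chain segment to segment.
0–1 s: v starts -2 cm/s; Δx = -2·1 + ½·-6·1² = -5 cm; v ends -8 cm/s.
1–4 s: v starts -8 cm/s; Δx = -8·3 + ½·11·3² = 25.5 cm; v ends 25 cm/s.
4–10 s: v starts 25 cm/s; Δx = 25·6 + ½·-6·6² = 42 cm; v ends -11 cm/s.
x(10) = -7 + Σ Δx = 55.5 cm.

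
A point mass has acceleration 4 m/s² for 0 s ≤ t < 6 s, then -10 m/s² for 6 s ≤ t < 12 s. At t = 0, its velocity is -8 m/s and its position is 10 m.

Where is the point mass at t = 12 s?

-50 m

On each constant-a segment, Δv = aΔt and Δx = v₀Δt + ½aΔt²; chain segment to segment.
0–6 s: v starts -8 m/s; Δx = -8·6 + ½·4·6² = 24 m; v ends 16 m/s.
6–12 s: v starts 16 m/s; Δx = 16·6 + ½·-10·6² = -84 m; v ends -44 m/s.
x(12) = 10 + Σ Δx = -50 m.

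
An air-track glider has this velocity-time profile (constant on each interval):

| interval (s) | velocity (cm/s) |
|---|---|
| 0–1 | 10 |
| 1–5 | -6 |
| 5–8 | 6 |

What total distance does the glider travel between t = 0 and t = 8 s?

Distance (not displacement) is the total path length: add the absolute areas under v-t.
0–1 s: |10| × 1 = 10 cm
1–5 s: |-6| × 4 = 24 cm
5–8 s: |6| × 3 = 18 cm
Total distance = 52 cm

52 cm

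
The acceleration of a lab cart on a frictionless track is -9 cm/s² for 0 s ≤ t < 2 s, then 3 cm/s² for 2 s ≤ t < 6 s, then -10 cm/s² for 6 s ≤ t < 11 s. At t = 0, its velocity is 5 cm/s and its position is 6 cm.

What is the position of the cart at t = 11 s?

On each constant-a segment, Δv = aΔt and Δx = v₀Δt + ½aΔt²; chain segment to segment.
0–2 s: v starts 5 cm/s; Δx = 5·2 + ½·-9·2² = -8 cm; v ends -13 cm/s.
2–6 s: v starts -13 cm/s; Δx = -13·4 + ½·3·4² = -28 cm; v ends -1 cm/s.
6–11 s: v starts -1 cm/s; Δx = -1·5 + ½·-10·5² = -130 cm; v ends -51 cm/s.
x(11) = 6 + Σ Δx = -160 cm.

-160 cm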